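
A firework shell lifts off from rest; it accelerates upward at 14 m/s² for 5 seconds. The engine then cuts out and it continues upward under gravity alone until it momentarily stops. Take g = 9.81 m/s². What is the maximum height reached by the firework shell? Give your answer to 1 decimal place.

424.7 m

Phase 1 (powered ascent): v₀ = 0 m/s, a = 14 m/s².
v = v₀ + at = 0 + (14)(5) = 70.0 m/s
Δx = v₀t + ½at² = 0·5 + 0.5·14·5² = 175 m

Phase 2 (coasting upward): v₀ = 70.0 m/s, a = -9.81 m/s².
v = v₀ + at → t = (0 − 70.0) / -9.81 = 7.14 s
v² = v₀² + 2aΔx → Δx = (0² − 70.0²)/(2·-9.81) = 250 m
Maximum height = 175 + 250 = 425 m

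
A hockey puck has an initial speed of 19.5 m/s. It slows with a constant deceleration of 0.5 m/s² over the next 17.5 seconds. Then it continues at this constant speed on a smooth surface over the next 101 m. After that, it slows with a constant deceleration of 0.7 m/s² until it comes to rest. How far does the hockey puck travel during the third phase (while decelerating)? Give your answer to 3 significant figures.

Phase 1 (decelerating): v₀ = 19.5 m/s, a = -0.5 m/s².
v = v₀ + at = 19.5 + (-0.5)(17.5) = 10.8 m/s
Δx = v₀t + ½at² = 19.5·17.5 + 0.5·-0.5·17.5² = 265 m

Phase 2 (constant speed): v₀ = 10.8 m/s, a = 0 m/s².
Constant speed: t = d/v = 101/10.8 = 9.40 s

Phase 3 (decelerating): v₀ = 10.8 m/s, a = -0.7 m/s².
v = v₀ + at → t = (0 − 10.8) / -0.7 = 15.4 s
v² = v₀² + 2aΔx → Δx = (0² − 10.8²)/(2·-0.7) = 82.5 m
Distance in phase 3 = 82.5 m

82.5 m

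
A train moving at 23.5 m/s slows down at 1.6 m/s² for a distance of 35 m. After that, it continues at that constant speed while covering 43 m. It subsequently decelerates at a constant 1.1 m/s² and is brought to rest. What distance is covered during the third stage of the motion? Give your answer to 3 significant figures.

200 m

Phase 1 (decelerating): v₀ = 23.5 m/s, a = -1.6 m/s².
v² = v₀² + 2aΔx = 23.5² + 2·-1.6·35 = 440 → v = 21.0 m/s
t = (v − v₀)/a = (21.0 − 23.5)/-1.6 = 1.57 s

Phase 2 (constant speed): v₀ = 21.0 m/s, a = 0 m/s².
Constant speed: t = d/v = 43/21.0 = 2.05 s

Phase 3 (decelerating): v₀ = 21.0 m/s, a = -1.1 m/s².
v = v₀ + at → t = (0 − 21.0) / -1.1 = 19.1 s
v² = v₀² + 2aΔx → Δx = (0² − 21.0²)/(2·-1.1) = 200 m
Distance in phase 3 = 200 m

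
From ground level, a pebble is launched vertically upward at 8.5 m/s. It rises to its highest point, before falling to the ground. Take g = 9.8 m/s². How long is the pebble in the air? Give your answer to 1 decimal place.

1.7 s

Phase 1 (rising): v₀ = 8.50 m/s, a = -9.8 m/s².
v = v₀ + at → t = (0 − 8.50) / -9.8 = 0.867 s
v² = v₀² + 2aΔx → Δx = (0² − 8.50²)/(2·-9.8) = 3.69 m

Phase 2 (falling): v₀ = 0 m/s, a = -9.8 m/s².
Falls 3.69 m from rest: t = √(2·3.69/9.8) = 0.867 s; v = g·t = 8.50 m/s.
Total time = 0.867 + 0.867 = 1.73 s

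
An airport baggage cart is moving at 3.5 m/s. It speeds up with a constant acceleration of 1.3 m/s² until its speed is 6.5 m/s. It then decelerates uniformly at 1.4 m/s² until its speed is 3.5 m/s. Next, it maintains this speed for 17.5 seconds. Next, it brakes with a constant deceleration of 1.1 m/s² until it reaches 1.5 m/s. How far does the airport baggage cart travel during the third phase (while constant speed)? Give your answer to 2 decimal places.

61.25 m

Phase 1 (accelerating): v₀ = 3.50 m/s, a = 1.3 m/s².
v = v₀ + at → t = (6.5 − 3.50) / 1.3 = 2.31 s
v² = v₀² + 2aΔx → Δx = (6.5² − 3.50²)/(2·1.3) = 11.5 m

Phase 2 (decelerating): v₀ = 6.50 m/s, a = -1.4 m/s².
v = v₀ + at → t = (3.5 − 6.50) / -1.4 = 2.14 s
v² = v₀² + 2aΔx → Δx = (3.5² − 6.50²)/(2·-1.4) = 10.7 m

Phase 3 (constant speed): v₀ = 3.50 m/s, a = 0 m/s².
v = v₀ + at = 3.50 + (0)(17.5) = 3.50 m/s
Δx = v₀t + ½at² = 3.50·17.5 + 0.5·0·17.5² = 61.2 m
Distance in phase 3 = 61.2 m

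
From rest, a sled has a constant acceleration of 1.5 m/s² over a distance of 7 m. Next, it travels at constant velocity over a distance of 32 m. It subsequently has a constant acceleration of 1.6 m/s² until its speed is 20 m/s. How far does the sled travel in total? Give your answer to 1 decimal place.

Phase 1 (accelerating): v₀ = 0 m/s, a = 1.5 m/s².
v² = v₀² + 2aΔx = 0² + 2·1.5·7 = 21.0 → v = 4.58 m/s
t = (v − v₀)/a = (4.58 − 0)/1.5 = 3.06 s

Phase 2 (constant speed): v₀ = 4.58 m/s, a = 0 m/s².
Constant speed: t = d/v = 32/4.58 = 6.98 s

Phase 3 (accelerating): v₀ = 4.58 m/s, a = 1.6 m/s².
v = v₀ + at → t = (20 − 4.58) / 1.6 = 9.64 s
v² = v₀² + 2aΔx → Δx = (20² − 4.58²)/(2·1.6) = 118 m
Total distance = 7.00 + 32.0 + 118 = 157 m

157.4 m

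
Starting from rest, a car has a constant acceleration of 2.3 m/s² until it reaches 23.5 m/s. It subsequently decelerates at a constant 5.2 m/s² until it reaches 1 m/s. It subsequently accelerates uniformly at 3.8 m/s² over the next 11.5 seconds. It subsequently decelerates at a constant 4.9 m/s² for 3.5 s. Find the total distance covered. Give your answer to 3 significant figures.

Phase 1 (accelerating): v₀ = 0 m/s, a = 2.3 m/s².
v = v₀ + at → t = (23.5 − 0) / 2.3 = 10.2 s
v² = v₀² + 2aΔx → Δx = (23.5² − 0²)/(2·2.3) = 120 m

Phase 2 (decelerating): v₀ = 23.5 m/s, a = -5.2 m/s².
v = v₀ + at → t = (1 − 23.5) / -5.2 = 4.33 s
v² = v₀² + 2aΔx → Δx = (1² − 23.5²)/(2·-5.2) = 53.0 m

Phase 3 (accelerating): v₀ = 1.00 m/s, a = 3.8 m/s².
v = v₀ + at = 1.00 + (3.8)(11.5) = 44.7 m/s
Δx = v₀t + ½at² = 1.00·11.5 + 0.5·3.8·11.5² = 263 m

Phase 4 (decelerating): v₀ = 44.7 m/s, a = -4.9 m/s².
v = v₀ + at = 44.7 + (-4.9)(3.5) = 27.5 m/s
Δx = v₀t + ½at² = 44.7·3.5 + 0.5·-4.9·3.5² = 126 m
Total distance = 120 + 53.0 + 263 + 126 = 562 m

562 m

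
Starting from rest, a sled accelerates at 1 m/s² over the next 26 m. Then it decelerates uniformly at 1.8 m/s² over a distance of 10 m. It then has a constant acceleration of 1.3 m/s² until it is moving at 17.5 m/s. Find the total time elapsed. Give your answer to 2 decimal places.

Phase 1 (accelerating): v₀ = 0 m/s, a = 1 m/s².
v² = v₀² + 2aΔx = 0² + 2·1·26 = 52.0 → v = 7.21 m/s
t = (v − v₀)/a = (7.21 − 0)/1 = 7.21 s

Phase 2 (decelerating): v₀ = 7.21 m/s, a = -1.8 m/s².
v² = v₀² + 2aΔx = 7.21² + 2·-1.8·10 = 16.0 → v = 4.00 m/s
t = (v − v₀)/a = (4.00 − 7.21)/-1.8 = 1.78 s

Phase 3 (accelerating): v₀ = 4.00 m/s, a = 1.3 m/s².
v = v₀ + at → t = (17.5 − 4.00) / 1.3 = 10.4 s
v² = v₀² + 2aΔx → Δx = (17.5² − 4.00²)/(2·1.3) = 112 m
Total time = 7.21 + 1.78 + 10.4 = 19.4 s

19.38 s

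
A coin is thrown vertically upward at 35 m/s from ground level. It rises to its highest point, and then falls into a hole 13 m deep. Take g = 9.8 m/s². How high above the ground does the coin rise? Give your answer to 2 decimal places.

Phase 1 (rising): v₀ = 35.0 m/s, a = -9.8 m/s².
v = v₀ + at → t = (0 − 35.0) / -9.8 = 3.57 s
v² = v₀² + 2aΔx → Δx = (0² − 35.0²)/(2·-9.8) = 62.5 m
Maximum height = 62.5 m

62.50 m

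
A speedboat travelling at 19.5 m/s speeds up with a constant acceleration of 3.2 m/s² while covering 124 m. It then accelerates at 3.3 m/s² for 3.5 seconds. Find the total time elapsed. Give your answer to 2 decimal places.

8.11 s

Phase 1 (accelerating): v₀ = 19.5 m/s, a = 3.2 m/s².
v² = v₀² + 2aΔx = 19.5² + 2·3.2·124 = 1170 → v = 34.3 m/s
t = (v − v₀)/a = (34.3 − 19.5)/3.2 = 4.61 s

Phase 2 (accelerating): v₀ = 34.3 m/s, a = 3.3 m/s².
v = v₀ + at = 34.3 + (3.3)(3.5) = 45.8 m/s
Δx = v₀t + ½at² = 34.3·3.5 + 0.5·3.3·3.5² = 140 m
Total time = 4.61 + 3.50 = 8.11 s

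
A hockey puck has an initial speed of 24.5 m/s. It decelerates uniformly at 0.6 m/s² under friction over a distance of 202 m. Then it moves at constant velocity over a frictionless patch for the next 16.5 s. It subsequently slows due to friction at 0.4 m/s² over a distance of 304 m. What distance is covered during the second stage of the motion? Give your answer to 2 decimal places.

Phase 1 (decelerating): v₀ = 24.5 m/s, a = -0.6 m/s².
v² = v₀² + 2aΔx = 24.5² + 2·-0.6·202 = 358 → v = 18.9 m/s
t = (v − v₀)/a = (18.9 − 24.5)/-0.6 = 9.31 s

Phase 2 (constant speed): v₀ = 18.9 m/s, a = 0 m/s².
v = v₀ + at = 18.9 + (0)(16.5) = 18.9 m/s
Δx = v₀t + ½at² = 18.9·16.5 + 0.5·0·16.5² = 312 m
Distance in phase 2 = 312 m

312.13 m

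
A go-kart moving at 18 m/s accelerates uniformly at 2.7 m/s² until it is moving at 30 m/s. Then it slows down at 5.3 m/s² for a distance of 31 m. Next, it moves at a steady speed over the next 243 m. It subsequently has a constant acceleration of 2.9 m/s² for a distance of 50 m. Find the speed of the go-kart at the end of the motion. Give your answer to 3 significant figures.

Phase 1 (accelerating): v₀ = 18.0 m/s, a = 2.7 m/s².
v = v₀ + at → t = (30 − 18.0) / 2.7 = 4.44 s
v² = v₀² + 2aΔx → Δx = (30² − 18.0²)/(2·2.7) = 107 m

Phase 2 (decelerating): v₀ = 30.0 m/s, a = -5.3 m/s².
v² = v₀² + 2aΔx = 30.0² + 2·-5.3·31 = 571 → v = 23.9 m/s
t = (v − v₀)/a = (23.9 − 30.0)/-5.3 = 1.15 s

Phase 3 (constant speed): v₀ = 23.9 m/s, a = 0 m/s².
Constant speed: t = d/v = 243/23.9 = 10.2 s

Phase 4 (accelerating): v₀ = 23.9 m/s, a = 2.9 m/s².
v² = v₀² + 2aΔx = 23.9² + 2·2.9·50 = 861 → v = 29.3 m/s
t = (v − v₀)/a = (29.3 − 23.9)/2.9 = 1.88 s
Final speed = 29.3 m/s

29.3 m/s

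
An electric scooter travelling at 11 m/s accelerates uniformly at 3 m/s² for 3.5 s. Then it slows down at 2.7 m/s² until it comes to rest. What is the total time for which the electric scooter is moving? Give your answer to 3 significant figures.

Phase 1 (accelerating): v₀ = 11.0 m/s, a = 3 m/s².
v = v₀ + at = 11.0 + (3)(3.5) = 21.5 m/s
Δx = v₀t + ½at² = 11.0·3.5 + 0.5·3·3.5² = 56.9 m

Phase 2 (decelerating): v₀ = 21.5 m/s, a = -2.7 m/s².
v = v₀ + at → t = (0 − 21.5) / -2.7 = 7.96 s
v² = v₀² + 2aΔx → Δx = (0² − 21.5²)/(2·-2.7) = 85.6 m
Total time = 3.50 + 7.96 = 11.5 s

11.5 s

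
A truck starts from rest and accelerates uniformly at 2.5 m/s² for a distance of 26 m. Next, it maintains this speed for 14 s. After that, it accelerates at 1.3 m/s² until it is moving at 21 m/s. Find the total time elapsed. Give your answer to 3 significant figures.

Phase 1 (accelerating): v₀ = 0 m/s, a = 2.5 m/s².
v² = v₀² + 2aΔx = 0² + 2·2.5·26 = 130 → v = 11.4 m/s
t = (v − v₀)/a = (11.4 − 0)/2.5 = 4.56 s

Phase 2 (constant speed): v₀ = 11.4 m/s, a = 0 m/s².
v = v₀ + at = 11.4 + (0)(14) = 11.4 m/s
Δx = v₀t + ½at² = 11.4·14 + 0.5·0·14² = 160 m

Phase 3 (accelerating): v₀ = 11.4 m/s, a = 1.3 m/s².
v = v₀ + at → t = (21 − 11.4) / 1.3 = 7.38 s
v² = v₀² + 2aΔx → Δx = (21² − 11.4²)/(2·1.3) = 120 m
Total time = 4.56 + 14.0 + 7.38 = 25.9 s

25.9 s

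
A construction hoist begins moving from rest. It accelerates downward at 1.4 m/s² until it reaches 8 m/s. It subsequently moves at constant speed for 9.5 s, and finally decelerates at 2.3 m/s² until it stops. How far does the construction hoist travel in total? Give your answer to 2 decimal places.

112.77 m

Phase 1 (accelerating): v₀ = 0 m/s, a = 1.4 m/s².
v = v₀ + at → t = (8 − 0) / 1.4 = 5.71 s
v² = v₀² + 2aΔx → Δx = (8² − 0²)/(2·1.4) = 22.9 m

Phase 2 (constant speed): v₀ = 8.00 m/s, a = 0 m/s².
v = v₀ + at = 8.00 + (0)(9.5) = 8.00 m/s
Δx = v₀t + ½at² = 8.00·9.5 + 0.5·0·9.5² = 76.0 m

Phase 3 (decelerating): v₀ = 8.00 m/s, a = -2.3 m/s².
v = v₀ + at → t = (0 − 8.00) / -2.3 = 3.48 s
v² = v₀² + 2aΔx → Δx = (0² − 8.00²)/(2·-2.3) = 13.9 m
Total distance = 22.9 + 76.0 + 13.9 = 113 m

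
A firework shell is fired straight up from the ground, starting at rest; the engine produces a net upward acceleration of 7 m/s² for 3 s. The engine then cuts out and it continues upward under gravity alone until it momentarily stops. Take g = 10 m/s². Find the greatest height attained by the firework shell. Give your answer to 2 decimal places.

Phase 1 (powered ascent): v₀ = 0 m/s, a = 7 m/s².
v = v₀ + at = 0 + (7)(3) = 21.0 m/s
Δx = v₀t + ½at² = 0·3 + 0.5·7·3² = 31.5 m

Phase 2 (coasting upward): v₀ = 21.0 m/s, a = -10 m/s².
v = v₀ + at → t = (0 − 21.0) / -10 = 2.10 s
v² = v₀² + 2aΔx → Δx = (0² − 21.0²)/(2·-10) = 22.1 m
Maximum height = 31.5 + 22.1 = 53.5 m

53.55 m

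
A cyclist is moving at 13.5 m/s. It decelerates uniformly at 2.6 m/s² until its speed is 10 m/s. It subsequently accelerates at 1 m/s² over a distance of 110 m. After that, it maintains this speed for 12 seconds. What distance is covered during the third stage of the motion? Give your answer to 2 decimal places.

214.66 m

Phase 1 (decelerating): v₀ = 13.5 m/s, a = -2.6 m/s².
v = v₀ + at → t = (10 − 13.5) / -2.6 = 1.35 s
v² = v₀² + 2aΔx → Δx = (10² − 13.5²)/(2·-2.6) = 15.8 m

Phase 2 (accelerating): v₀ = 10.0 m/s, a = 1 m/s².
v² = v₀² + 2aΔx = 10.0² + 2·1·110 = 320 → v = 17.9 m/s
t = (v − v₀)/a = (17.9 − 10.0)/1 = 7.89 s

Phase 3 (constant speed): v₀ = 17.9 m/s, a = 0 m/s².
v = v₀ + at = 17.9 + (0)(12) = 17.9 m/s
Δx = v₀t + ½at² = 17.9·12 + 0.5·0·12² = 215 m
Distance in phase 3 = 215 m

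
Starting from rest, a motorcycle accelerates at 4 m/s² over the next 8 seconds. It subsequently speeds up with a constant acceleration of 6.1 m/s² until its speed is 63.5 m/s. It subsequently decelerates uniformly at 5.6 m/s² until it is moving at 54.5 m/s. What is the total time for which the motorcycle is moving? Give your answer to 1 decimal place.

Phase 1 (accelerating): v₀ = 0 m/s, a = 4 m/s².
v = v₀ + at = 0 + (4)(8) = 32.0 m/s
Δx = v₀t + ½at² = 0·8 + 0.5·4·8² = 128 m

Phase 2 (accelerating): v₀ = 32.0 m/s, a = 6.1 m/s².
v = v₀ + at → t = (63.5 − 32.0) / 6.1 = 5.16 s
v² = v₀² + 2aΔx → Δx = (63.5² − 32.0²)/(2·6.1) = 247 m

Phase 3 (decelerating): v₀ = 63.5 m/s, a = -5.6 m/s².
v = v₀ + at → t = (54.5 − 63.5) / -5.6 = 1.61 s
v² = v₀² + 2aΔx → Δx = (54.5² − 63.5²)/(2·-5.6) = 94.8 m
Total time = 8.00 + 5.16 + 1.61 = 14.8 s

14.8 s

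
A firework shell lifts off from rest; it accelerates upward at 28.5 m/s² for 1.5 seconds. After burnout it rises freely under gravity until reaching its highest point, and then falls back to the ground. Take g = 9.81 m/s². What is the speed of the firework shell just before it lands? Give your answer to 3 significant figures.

Phase 1 (powered ascent): v₀ = 0 m/s, a = 28.5 m/s².
v = v₀ + at = 0 + (28.5)(1.5) = 42.8 m/s
Δx = v₀t + ½at² = 0·1.5 + 0.5·28.5·1.5² = 32.1 m

Phase 2 (coasting upward): v₀ = 42.8 m/s, a = -9.81 m/s².
v = v₀ + at → t = (0 − 42.8) / -9.81 = 4.36 s
v² = v₀² + 2aΔx → Δx = (0² − 42.8²)/(2·-9.81) = 93.1 m

Phase 3 (free fall): v₀ = 0 m/s, a = -9.81 m/s².
Falls 125 m from rest: t = √(2·125/9.81) = 5.05 s; v = g·t = 49.6 m/s.
Impact speed = 49.6 m/s

49.6 m/s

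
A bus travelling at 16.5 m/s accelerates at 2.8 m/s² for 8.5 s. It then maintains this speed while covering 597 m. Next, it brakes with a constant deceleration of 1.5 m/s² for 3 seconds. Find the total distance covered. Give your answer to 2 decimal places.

952.55 m

Phase 1 (accelerating): v₀ = 16.5 m/s, a = 2.8 m/s².
v = v₀ + at = 16.5 + (2.8)(8.5) = 40.3 m/s
Δx = v₀t + ½at² = 16.5·8.5 + 0.5·2.8·8.5² = 241 m

Phase 2 (constant speed): v₀ = 40.3 m/s, a = 0 m/s².
Constant speed: t = d/v = 597/40.3 = 14.8 s

Phase 3 (decelerating): v₀ = 40.3 m/s, a = -1.5 m/s².
v = v₀ + at = 40.3 + (-1.5)(3) = 35.8 m/s
Δx = v₀t + ½at² = 40.3·3 + 0.5·-1.5·3² = 114 m
Total distance = 241 + 597 + 114 = 953 m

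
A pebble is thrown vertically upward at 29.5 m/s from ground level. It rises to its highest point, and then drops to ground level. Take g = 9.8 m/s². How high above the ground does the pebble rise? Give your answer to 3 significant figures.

Phase 1 (rising): v₀ = 29.5 m/s, a = -9.8 m/s².
v = v₀ + at → t = (0 − 29.5) / -9.8 = 3.01 s
v² = v₀² + 2aΔx → Δx = (0² − 29.5²)/(2·-9.8) = 44.4 m
Maximum height = 44.4 m

44.4 m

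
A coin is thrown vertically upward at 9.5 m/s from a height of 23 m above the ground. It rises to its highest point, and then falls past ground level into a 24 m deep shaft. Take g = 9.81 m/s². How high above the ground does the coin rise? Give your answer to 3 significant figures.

27.6 m

Phase 1 (rising): v₀ = 9.50 m/s, a = -9.81 m/s².
v = v₀ + at → t = (0 − 9.50) / -9.81 = 0.968 s
v² = v₀² + 2aΔx → Δx = (0² − 9.50²)/(2·-9.81) = 4.60 m
Maximum height = 23 + 4.60 = 27.6 m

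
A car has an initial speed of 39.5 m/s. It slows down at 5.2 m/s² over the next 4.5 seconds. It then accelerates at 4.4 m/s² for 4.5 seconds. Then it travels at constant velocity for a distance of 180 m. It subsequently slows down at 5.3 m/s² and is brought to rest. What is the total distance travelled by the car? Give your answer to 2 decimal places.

Phase 1 (decelerating): v₀ = 39.5 m/s, a = -5.2 m/s².
v = v₀ + at = 39.5 + (-5.2)(4.5) = 16.1 m/s
Δx = v₀t + ½at² = 39.5·4.5 + 0.5·-5.2·4.5² = 125 m

Phase 2 (accelerating): v₀ = 16.1 m/s, a = 4.4 m/s².
v = v₀ + at = 16.1 + (4.4)(4.5) = 35.9 m/s
Δx = v₀t + ½at² = 16.1·4.5 + 0.5·4.4·4.5² = 117 m

Phase 3 (constant speed): v₀ = 35.9 m/s, a = 0 m/s².
Constant speed: t = d/v = 180/35.9 = 5.01 s

Phase 4 (decelerating): v₀ = 35.9 m/s, a = -5.3 m/s².
v = v₀ + at → t = (0 − 35.9) / -5.3 = 6.77 s
v² = v₀² + 2aΔx → Δx = (0² − 35.9²)/(2·-5.3) = 122 m
Total distance = 125 + 117 + 180 + 122 = 544 m

543.69 m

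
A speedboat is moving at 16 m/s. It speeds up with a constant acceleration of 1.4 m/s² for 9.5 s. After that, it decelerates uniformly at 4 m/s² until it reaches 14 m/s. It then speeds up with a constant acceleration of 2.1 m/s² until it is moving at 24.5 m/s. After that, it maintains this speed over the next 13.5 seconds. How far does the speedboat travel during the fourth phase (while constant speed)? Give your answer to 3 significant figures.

331 m

Phase 1 (accelerating): v₀ = 16.0 m/s, a = 1.4 m/s².
v = v₀ + at = 16.0 + (1.4)(9.5) = 29.3 m/s
Δx = v₀t + ½at² = 16.0·9.5 + 0.5·1.4·9.5² = 215 m

Phase 2 (decelerating): v₀ = 29.3 m/s, a = -4 m/s².
v = v₀ + at → t = (14 − 29.3) / -4 = 3.82 s
v² = v₀² + 2aΔx → Δx = (14² − 29.3²)/(2·-4) = 82.8 m

Phase 3 (accelerating): v₀ = 14.0 m/s, a = 2.1 m/s².
v = v₀ + at → t = (24.5 − 14.0) / 2.1 = 5.00 s
v² = v₀² + 2aΔx → Δx = (24.5² − 14.0²)/(2·2.1) = 96.2 m

Phase 4 (constant speed): v₀ = 24.5 m/s, a = 0 m/s².
v = v₀ + at = 24.5 + (0)(13.5) = 24.5 m/s
Δx = v₀t + ½at² = 24.5·13.5 + 0.5·0·13.5² = 331 m
Distance in phase 4 = 331 m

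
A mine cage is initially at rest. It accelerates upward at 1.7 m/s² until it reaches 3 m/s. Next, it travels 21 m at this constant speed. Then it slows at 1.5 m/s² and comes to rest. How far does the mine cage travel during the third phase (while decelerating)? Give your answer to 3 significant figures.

Phase 1 (accelerating): v₀ = 0 m/s, a = 1.7 m/s².
v = v₀ + at → t = (3 − 0) / 1.7 = 1.76 s
v² = v₀² + 2aΔx → Δx = (3² − 0²)/(2·1.7) = 2.65 m

Phase 2 (constant speed): v₀ = 3.00 m/s, a = 0 m/s².
Constant speed: t = d/v = 21/3.00 = 7.00 s

Phase 3 (decelerating): v₀ = 3.00 m/s, a = -1.5 m/s².
v = v₀ + at → t = (0 − 3.00) / -1.5 = 2.00 s
v² = v₀² + 2aΔx → Δx = (0² − 3.00²)/(2·-1.5) = 3.00 m
Distance in phase 3 = 3.00 m

3.00 m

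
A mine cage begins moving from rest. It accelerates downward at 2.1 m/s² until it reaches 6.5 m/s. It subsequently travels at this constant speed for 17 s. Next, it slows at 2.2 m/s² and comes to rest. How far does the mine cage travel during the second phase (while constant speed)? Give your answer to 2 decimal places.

110.50 m

Phase 1 (accelerating): v₀ = 0 m/s, a = 2.1 m/s².
v = v₀ + at → t = (6.5 − 0) / 2.1 = 3.10 s
v² = v₀² + 2aΔx → Δx = (6.5² − 0²)/(2·2.1) = 10.1 m

Phase 2 (constant speed): v₀ = 6.50 m/s, a = 0 m/s².
v = v₀ + at = 6.50 + (0)(17) = 6.50 m/s
Δx = v₀t + ½at² = 6.50·17 + 0.5·0·17² = 110 m
Distance in phase 2 = 110 m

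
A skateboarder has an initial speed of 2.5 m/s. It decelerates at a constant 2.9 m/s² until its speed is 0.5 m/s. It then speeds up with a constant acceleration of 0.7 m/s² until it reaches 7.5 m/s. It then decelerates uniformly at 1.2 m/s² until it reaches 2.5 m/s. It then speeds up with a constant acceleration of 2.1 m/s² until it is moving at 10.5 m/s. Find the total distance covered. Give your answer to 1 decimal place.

Phase 1 (decelerating): v₀ = 2.50 m/s, a = -2.9 m/s².
v = v₀ + at → t = (0.5 − 2.50) / -2.9 = 0.690 s
v² = v₀² + 2aΔx → Δx = (0.5² − 2.50²)/(2·-2.9) = 1.03 m

Phase 2 (accelerating): v₀ = 0.500 m/s, a = 0.7 m/s².
v = v₀ + at → t = (7.5 − 0.500) / 0.7 = 10.0 s
v² = v₀² + 2aΔx → Δx = (7.5² − 0.500²)/(2·0.7) = 40.0 m

Phase 3 (decelerating): v₀ = 7.50 m/s, a = -1.2 m/s².
v = v₀ + at → t = (2.5 − 7.50) / -1.2 = 4.17 s
v² = v₀² + 2aΔx → Δx = (2.5² − 7.50²)/(2·-1.2) = 20.8 m

Phase 4 (accelerating): v₀ = 2.50 m/s, a = 2.1 m/s².
v = v₀ + at → t = (10.5 − 2.50) / 2.1 = 3.81 s
v² = v₀² + 2aΔx → Δx = (10.5² − 2.50²)/(2·2.1) = 24.8 m
Total distance = 1.03 + 40.0 + 20.8 + 24.8 = 86.6 m

86.6 m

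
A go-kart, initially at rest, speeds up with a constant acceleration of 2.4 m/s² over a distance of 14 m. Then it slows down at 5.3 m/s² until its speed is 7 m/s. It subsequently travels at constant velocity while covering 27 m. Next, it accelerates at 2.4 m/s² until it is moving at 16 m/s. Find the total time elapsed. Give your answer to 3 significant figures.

Phase 1 (accelerating): v₀ = 0 m/s, a = 2.4 m/s².
v² = v₀² + 2aΔx = 0² + 2·2.4·14 = 67.2 → v = 8.20 m/s
t = (v − v₀)/a = (8.20 − 0)/2.4 = 3.42 s

Phase 2 (decelerating): v₀ = 8.20 m/s, a = -5.3 m/s².
v = v₀ + at → t = (7 − 8.20) / -5.3 = 0.226 s
v² = v₀² + 2aΔx → Δx = (7² − 8.20²)/(2·-5.3) = 1.72 m

Phase 3 (constant speed): v₀ = 7.00 m/s, a = 0 m/s².
Constant speed: t = d/v = 27/7.00 = 3.86 s

Phase 4 (accelerating): v₀ = 7.00 m/s, a = 2.4 m/s².
v = v₀ + at → t = (16 − 7.00) / 2.4 = 3.75 s
v² = v₀² + 2aΔx → Δx = (16² − 7.00²)/(2·2.4) = 43.1 m
Total time = 3.42 + 0.226 + 3.86 + 3.75 = 11.2 s

11.2 s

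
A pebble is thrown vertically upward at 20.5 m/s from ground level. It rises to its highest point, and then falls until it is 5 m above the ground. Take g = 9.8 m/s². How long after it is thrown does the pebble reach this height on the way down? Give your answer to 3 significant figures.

3.92 s

Phase 1 (rising): v₀ = 20.5 m/s, a = -9.8 m/s².
v = v₀ + at → t = (0 − 20.5) / -9.8 = 2.09 s
v² = v₀² + 2aΔx → Δx = (0² − 20.5²)/(2·-9.8) = 21.4 m

Phase 2 (falling): v₀ = 0 m/s, a = -9.8 m/s².
Falls 16.4 m from rest: t = √(2·16.4/9.8) = 1.83 s; v = g·t = 18.0 m/s.
Total time = 2.09 + 1.83 = 3.92 s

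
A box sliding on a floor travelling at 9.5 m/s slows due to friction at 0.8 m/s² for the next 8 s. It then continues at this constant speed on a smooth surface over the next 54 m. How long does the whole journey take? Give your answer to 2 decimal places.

Phase 1 (decelerating): v₀ = 9.50 m/s, a = -0.8 m/s².
v = v₀ + at = 9.50 + (-0.8)(8) = 3.10 m/s
Δx = v₀t + ½at² = 9.50·8 + 0.5·-0.8·8² = 50.4 m

Phase 2 (constant speed): v₀ = 3.10 m/s, a = 0 m/s².
Constant speed: t = d/v = 54/3.10 = 17.4 s
Total time = 8.00 + 17.4 = 25.4 s

25.42 s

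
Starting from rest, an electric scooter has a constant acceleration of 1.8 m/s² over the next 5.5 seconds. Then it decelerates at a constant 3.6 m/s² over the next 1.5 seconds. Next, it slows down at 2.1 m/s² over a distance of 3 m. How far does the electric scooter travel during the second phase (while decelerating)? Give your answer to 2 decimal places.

Phase 1 (accelerating): v₀ = 0 m/s, a = 1.8 m/s².
v = v₀ + at = 0 + (1.8)(5.5) = 9.90 m/s
Δx = v₀t + ½at² = 0·5.5 + 0.5·1.8·5.5² = 27.2 m

Phase 2 (decelerating): v₀ = 9.90 m/s, a = -3.6 m/s².
v = v₀ + at = 9.90 + (-3.6)(1.5) = 4.50 m/s
Δx = v₀t + ½at² = 9.90·1.5 + 0.5·-3.6·1.5² = 10.8 m
Distance in phase 2 = 10.8 m

10.80 m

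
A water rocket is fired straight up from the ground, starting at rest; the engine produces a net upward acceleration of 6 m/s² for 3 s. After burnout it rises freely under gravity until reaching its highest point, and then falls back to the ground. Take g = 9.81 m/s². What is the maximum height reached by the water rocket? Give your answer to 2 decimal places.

43.51 m

Phase 1 (powered ascent): v₀ = 0 m/s, a = 6 m/s².
v = v₀ + at = 0 + (6)(3) = 18.0 m/s
Δx = v₀t + ½at² = 0·3 + 0.5·6·3² = 27.0 m

Phase 2 (coasting upward): v₀ = 18.0 m/s, a = -9.81 m/s².
v = v₀ + at → t = (0 − 18.0) / -9.81 = 1.83 s
v² = v₀² + 2aΔx → Δx = (0² − 18.0²)/(2·-9.81) = 16.5 m
Maximum height = 27.0 + 16.5 = 43.5 m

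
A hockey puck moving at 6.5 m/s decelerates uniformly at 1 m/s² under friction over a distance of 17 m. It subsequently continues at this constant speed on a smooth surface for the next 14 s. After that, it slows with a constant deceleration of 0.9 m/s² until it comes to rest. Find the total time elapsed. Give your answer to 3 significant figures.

20.8 s

Phase 1 (decelerating): v₀ = 6.50 m/s, a = -1 m/s².
v² = v₀² + 2aΔx = 6.50² + 2·-1·17 = 8.25 → v = 2.87 m/s
t = (v − v₀)/a = (2.87 − 6.50)/-1 = 3.63 s

Phase 2 (constant speed): v₀ = 2.87 m/s, a = 0 m/s².
v = v₀ + at = 2.87 + (0)(14) = 2.87 m/s
Δx = v₀t + ½at² = 2.87·14 + 0.5·0·14² = 40.2 m

Phase 3 (decelerating): v₀ = 2.87 m/s, a = -0.9 m/s².
v = v₀ + at → t = (0 − 2.87) / -0.9 = 3.19 s
v² = v₀² + 2aΔx → Δx = (0² − 2.87²)/(2·-0.9) = 4.58 m
Total time = 3.63 + 14.0 + 3.19 = 20.8 s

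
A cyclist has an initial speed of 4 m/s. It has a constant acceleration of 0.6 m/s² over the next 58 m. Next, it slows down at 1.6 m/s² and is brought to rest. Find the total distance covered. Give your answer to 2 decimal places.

84.75 m

Phase 1 (accelerating): v₀ = 4.00 m/s, a = 0.6 m/s².
v² = v₀² + 2aΔx = 4.00² + 2·0.6·58 = 85.6 → v = 9.25 m/s
t = (v − v₀)/a = (9.25 − 4.00)/0.6 = 8.75 s

Phase 2 (decelerating): v₀ = 9.25 m/s, a = -1.6 m/s².
v = v₀ + at → t = (0 − 9.25) / -1.6 = 5.78 s
v² = v₀² + 2aΔx → Δx = (0² − 9.25²)/(2·-1.6) = 26.7 m
Total distance = 58.0 + 26.7 = 84.8 m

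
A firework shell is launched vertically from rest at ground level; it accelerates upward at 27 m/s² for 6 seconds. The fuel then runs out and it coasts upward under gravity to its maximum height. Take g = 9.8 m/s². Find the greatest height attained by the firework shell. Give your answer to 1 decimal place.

1825.0 m

Phase 1 (powered ascent): v₀ = 0 m/s, a = 27 m/s².
v = v₀ + at = 0 + (27)(6) = 162 m/s
Δx = v₀t + ½at² = 0·6 + 0.5·27·6² = 486 m

Phase 2 (coasting upward): v₀ = 162 m/s, a = -9.8 m/s².
v = v₀ + at → t = (0 − 162) / -9.8 = 16.5 s
v² = v₀² + 2aΔx → Δx = (0² − 162²)/(2·-9.8) = 1340 m
Maximum height = 486 + 1340 = 1820 m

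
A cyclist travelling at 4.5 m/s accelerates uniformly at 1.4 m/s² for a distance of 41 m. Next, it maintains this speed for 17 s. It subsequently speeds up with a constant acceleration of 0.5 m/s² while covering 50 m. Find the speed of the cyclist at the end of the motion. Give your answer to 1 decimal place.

Phase 1 (accelerating): v₀ = 4.50 m/s, a = 1.4 m/s².
v² = v₀² + 2aΔx = 4.50² + 2·1.4·41 = 135 → v = 11.6 m/s
t = (v − v₀)/a = (11.6 − 4.50)/1.4 = 5.09 s

Phase 2 (constant speed): v₀ = 11.6 m/s, a = 0 m/s².
v = v₀ + at = 11.6 + (0)(17) = 11.6 m/s
Δx = v₀t + ½at² = 11.6·17 + 0.5·0·17² = 198 m

Phase 3 (accelerating): v₀ = 11.6 m/s, a = 0.5 m/s².
v² = v₀² + 2aΔx = 11.6² + 2·0.5·50 = 185 → v = 13.6 m/s
t = (v − v₀)/a = (13.6 − 11.6)/0.5 = 3.96 s
Final speed = 13.6 m/s

13.6 m/s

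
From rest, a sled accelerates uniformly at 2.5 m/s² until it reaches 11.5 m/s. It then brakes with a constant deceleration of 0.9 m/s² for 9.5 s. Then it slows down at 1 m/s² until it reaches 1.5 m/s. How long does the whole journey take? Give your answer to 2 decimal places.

15.55 s

Phase 1 (accelerating): v₀ = 0 m/s, a = 2.5 m/s².
v = v₀ + at → t = (11.5 − 0) / 2.5 = 4.60 s
v² = v₀² + 2aΔx → Δx = (11.5² − 0²)/(2·2.5) = 26.4 m

Phase 2 (decelerating): v₀ = 11.5 m/s, a = -0.9 m/s².
v = v₀ + at = 11.5 + (-0.9)(9.5) = 2.95 m/s
Δx = v₀t + ½at² = 11.5·9.5 + 0.5·-0.9·9.5² = 68.6 m

Phase 3 (decelerating): v₀ = 2.95 m/s, a = -1 m/s².
v = v₀ + at → t = (1.5 − 2.95) / -1 = 1.45 s
v² = v₀² + 2aΔx → Δx = (1.5² − 2.95²)/(2·-1) = 3.23 m
Total time = 4.60 + 9.50 + 1.45 = 15.5 s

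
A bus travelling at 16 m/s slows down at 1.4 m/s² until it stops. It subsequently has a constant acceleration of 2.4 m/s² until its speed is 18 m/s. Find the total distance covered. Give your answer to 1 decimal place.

158.9 m

Phase 1 (decelerating): v₀ = 16.0 m/s, a = -1.4 m/s².
v = v₀ + at → t = (0 − 16.0) / -1.4 = 11.4 s
v² = v₀² + 2aΔx → Δx = (0² − 16.0²)/(2·-1.4) = 91.4 m

Phase 2 (accelerating): v₀ = 0 m/s, a = 2.4 m/s².
v = v₀ + at → t = (18 − 0) / 2.4 = 7.50 s
v² = v₀² + 2aΔx → Δx = (18² − 0²)/(2·2.4) = 67.5 m
Total distance = 91.4 + 67.5 = 159 m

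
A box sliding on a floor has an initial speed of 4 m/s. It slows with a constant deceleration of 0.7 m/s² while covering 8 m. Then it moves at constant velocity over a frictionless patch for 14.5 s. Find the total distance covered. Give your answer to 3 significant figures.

39.8 m

Phase 1 (decelerating): v₀ = 4.00 m/s, a = -0.7 m/s².
v² = v₀² + 2aΔx = 4.00² + 2·-0.7·8 = 4.80 → v = 2.19 m/s
t = (v − v₀)/a = (2.19 − 4.00)/-0.7 = 2.58 s

Phase 2 (constant speed): v₀ = 2.19 m/s, a = 0 m/s².
v = v₀ + at = 2.19 + (0)(14.5) = 2.19 m/s
Δx = v₀t + ½at² = 2.19·14.5 + 0.5·0·14.5² = 31.8 m
Total distance = 8.00 + 31.8 = 39.8 m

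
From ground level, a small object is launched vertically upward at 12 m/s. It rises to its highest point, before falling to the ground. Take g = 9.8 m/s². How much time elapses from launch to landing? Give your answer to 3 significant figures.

Phase 1 (rising): v₀ = 12.0 m/s, a = -9.8 m/s².
v = v₀ + at → t = (0 − 12.0) / -9.8 = 1.22 s
v² = v₀² + 2aΔx → Δx = (0² − 12.0²)/(2·-9.8) = 7.35 m

Phase 2 (falling): v₀ = 0 m/s, a = -9.8 m/s².
Falls 7.35 m from rest: t = √(2·7.35/9.8) = 1.22 s; v = g·t = 12.0 m/s.
Total time = 1.22 + 1.22 = 2.45 s

2.45 s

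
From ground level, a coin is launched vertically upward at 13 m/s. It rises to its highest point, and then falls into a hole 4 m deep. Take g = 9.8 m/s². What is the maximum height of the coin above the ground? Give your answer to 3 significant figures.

8.62 m

Phase 1 (rising): v₀ = 13.0 m/s, a = -9.8 m/s².
v = v₀ + at → t = (0 − 13.0) / -9.8 = 1.33 s
v² = v₀² + 2aΔx → Δx = (0² − 13.0²)/(2·-9.8) = 8.62 m
Maximum height = 8.62 m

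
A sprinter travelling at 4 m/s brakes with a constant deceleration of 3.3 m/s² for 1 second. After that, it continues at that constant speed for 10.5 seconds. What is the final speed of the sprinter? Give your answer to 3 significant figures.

Phase 1 (decelerating): v₀ = 4.00 m/s, a = -3.3 m/s².
v = v₀ + at = 4.00 + (-3.3)(1) = 0.700 m/s
Δx = v₀t + ½at² = 4.00·1 + 0.5·-3.3·1² = 2.35 m

Phase 2 (constant speed): v₀ = 0.700 m/s, a = 0 m/s².
v = v₀ + at = 0.700 + (0)(10.5) = 0.700 m/s
Δx = v₀t + ½at² = 0.700·10.5 + 0.5·0·10.5² = 7.35 m
Final speed = 0.700 m/s

0.700 m/s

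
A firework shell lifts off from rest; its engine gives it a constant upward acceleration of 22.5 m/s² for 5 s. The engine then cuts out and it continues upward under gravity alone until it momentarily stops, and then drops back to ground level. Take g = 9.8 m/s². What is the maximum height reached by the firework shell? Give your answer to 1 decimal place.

Phase 1 (powered ascent): v₀ = 0 m/s, a = 22.5 m/s².
v = v₀ + at = 0 + (22.5)(5) = 112 m/s
Δx = v₀t + ½at² = 0·5 + 0.5·22.5·5² = 281 m

Phase 2 (coasting upward): v₀ = 112 m/s, a = -9.8 m/s².
v = v₀ + at → t = (0 − 112) / -9.8 = 11.5 s
v² = v₀² + 2aΔx → Δx = (0² − 112²)/(2·-9.8) = 646 m
Maximum height = 281 + 646 = 927 m

927.0 m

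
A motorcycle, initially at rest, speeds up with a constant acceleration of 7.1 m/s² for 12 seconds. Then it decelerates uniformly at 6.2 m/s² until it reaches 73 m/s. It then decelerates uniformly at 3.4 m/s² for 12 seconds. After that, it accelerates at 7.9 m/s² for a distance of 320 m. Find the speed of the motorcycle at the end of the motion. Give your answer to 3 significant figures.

Phase 1 (accelerating): v₀ = 0 m/s, a = 7.1 m/s².
v = v₀ + at = 0 + (7.1)(12) = 85.2 m/s
Δx = v₀t + ½at² = 0·12 + 0.5·7.1·12² = 511 m

Phase 2 (decelerating): v₀ = 85.2 m/s, a = -6.2 m/s².
v = v₀ + at → t = (73 − 85.2) / -6.2 = 1.97 s
v² = v₀² + 2aΔx → Δx = (73² − 85.2²)/(2·-6.2) = 156 m

Phase 3 (decelerating): v₀ = 73.0 m/s, a = -3.4 m/s².
v = v₀ + at = 73.0 + (-3.4)(12) = 32.2 m/s
Δx = v₀t + ½at² = 73.0·12 + 0.5·-3.4·12² = 631 m

Phase 4 (accelerating): v₀ = 32.2 m/s, a = 7.9 m/s².
v² = v₀² + 2aΔx = 32.2² + 2·7.9·320 = 6090 → v = 78.1 m/s
t = (v − v₀)/a = (78.1 − 32.2)/7.9 = 5.80 s
Final speed = 78.1 m/s

78.1 m/s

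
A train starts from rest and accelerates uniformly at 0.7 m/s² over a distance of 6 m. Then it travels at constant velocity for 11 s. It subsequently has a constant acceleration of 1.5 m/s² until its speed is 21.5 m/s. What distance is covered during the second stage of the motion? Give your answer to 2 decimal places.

Phase 1 (accelerating): v₀ = 0 m/s, a = 0.7 m/s².
v² = v₀² + 2aΔx = 0² + 2·0.7·6 = 8.40 → v = 2.90 m/s
t = (v − v₀)/a = (2.90 − 0)/0.7 = 4.14 s

Phase 2 (constant speed): v₀ = 2.90 m/s, a = 0 m/s².
v = v₀ + at = 2.90 + (0)(11) = 2.90 m/s
Δx = v₀t + ½at² = 2.90·11 + 0.5·0·11² = 31.9 m
Distance in phase 2 = 31.9 m

31.88 m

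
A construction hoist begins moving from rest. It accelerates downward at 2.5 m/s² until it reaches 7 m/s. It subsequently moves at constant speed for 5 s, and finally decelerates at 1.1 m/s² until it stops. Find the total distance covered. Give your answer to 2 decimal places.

67.07 m

Phase 1 (accelerating): v₀ = 0 m/s, a = 2.5 m/s².
v = v₀ + at → t = (7 − 0) / 2.5 = 2.80 s
v² = v₀² + 2aΔx → Δx = (7² − 0²)/(2·2.5) = 9.80 m

Phase 2 (constant speed): v₀ = 7.00 m/s, a = 0 m/s².
v = v₀ + at = 7.00 + (0)(5) = 7.00 m/s
Δx = v₀t + ½at² = 7.00·5 + 0.5·0·5² = 35.0 m

Phase 3 (decelerating): v₀ = 7.00 m/s, a = -1.1 m/s².
v = v₀ + at → t = (0 − 7.00) / -1.1 = 6.36 s
v² = v₀² + 2aΔx → Δx = (0² − 7.00²)/(2·-1.1) = 22.3 m
Total distance = 9.80 + 35.0 + 22.3 = 67.1 m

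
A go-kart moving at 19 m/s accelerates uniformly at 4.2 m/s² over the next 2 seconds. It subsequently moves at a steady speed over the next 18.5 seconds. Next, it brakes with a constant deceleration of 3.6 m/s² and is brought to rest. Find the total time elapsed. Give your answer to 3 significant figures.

28.1 s

Phase 1 (accelerating): v₀ = 19.0 m/s, a = 4.2 m/s².
v = v₀ + at = 19.0 + (4.2)(2) = 27.4 m/s
Δx = v₀t + ½at² = 19.0·2 + 0.5·4.2·2² = 46.4 m

Phase 2 (constant speed): v₀ = 27.4 m/s, a = 0 m/s².
v = v₀ + at = 27.4 + (0)(18.5) = 27.4 m/s
Δx = v₀t + ½at² = 27.4·18.5 + 0.5·0·18.5² = 507 m

Phase 3 (decelerating): v₀ = 27.4 m/s, a = -3.6 m/s².
v = v₀ + at → t = (0 − 27.4) / -3.6 = 7.61 s
v² = v₀² + 2aΔx → Δx = (0² − 27.4²)/(2·-3.6) = 104 m
Total time = 2.00 + 18.5 + 7.61 = 28.1 s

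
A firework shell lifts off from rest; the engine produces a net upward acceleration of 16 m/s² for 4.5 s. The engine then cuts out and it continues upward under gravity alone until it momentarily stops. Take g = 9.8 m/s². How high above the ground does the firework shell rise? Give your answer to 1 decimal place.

Phase 1 (powered ascent): v₀ = 0 m/s, a = 16 m/s².
v = v₀ + at = 0 + (16)(4.5) = 72.0 m/s
Δx = v₀t + ½at² = 0·4.5 + 0.5·16·4.5² = 162 m

Phase 2 (coasting upward): v₀ = 72.0 m/s, a = -9.8 m/s².
v = v₀ + at → t = (0 − 72.0) / -9.8 = 7.35 s
v² = v₀² + 2aΔx → Δx = (0² − 72.0²)/(2·-9.8) = 264 m
Maximum height = 162 + 264 = 426 m

426.5 m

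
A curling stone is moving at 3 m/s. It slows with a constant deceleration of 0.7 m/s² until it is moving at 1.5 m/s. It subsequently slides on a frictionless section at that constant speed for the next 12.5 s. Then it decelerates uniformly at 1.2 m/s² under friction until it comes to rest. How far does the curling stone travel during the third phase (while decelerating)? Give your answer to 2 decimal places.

Phase 1 (decelerating): v₀ = 3.00 m/s, a = -0.7 m/s².
v = v₀ + at → t = (1.5 − 3.00) / -0.7 = 2.14 s
v² = v₀² + 2aΔx → Δx = (1.5² − 3.00²)/(2·-0.7) = 4.82 m

Phase 2 (constant speed): v₀ = 1.50 m/s, a = 0 m/s².
v = v₀ + at = 1.50 + (0)(12.5) = 1.50 m/s
Δx = v₀t + ½at² = 1.50·12.5 + 0.5·0·12.5² = 18.8 m

Phase 3 (decelerating): v₀ = 1.50 m/s, a = -1.2 m/s².
v = v₀ + at → t = (0 − 1.50) / -1.2 = 1.25 s
v² = v₀² + 2aΔx → Δx = (0² − 1.50²)/(2·-1.2) = 0.938 m
Distance in phase 3 = 0.938 m

0.94 m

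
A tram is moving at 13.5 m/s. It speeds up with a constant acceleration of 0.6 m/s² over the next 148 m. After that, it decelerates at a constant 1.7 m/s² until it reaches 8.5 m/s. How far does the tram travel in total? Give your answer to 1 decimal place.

Phase 1 (accelerating): v₀ = 13.5 m/s, a = 0.6 m/s².
v² = v₀² + 2aΔx = 13.5² + 2·0.6·148 = 360 → v = 19.0 m/s
t = (v − v₀)/a = (19.0 − 13.5)/0.6 = 9.12 s

Phase 2 (decelerating): v₀ = 19.0 m/s, a = -1.7 m/s².
v = v₀ + at → t = (8.5 − 19.0) / -1.7 = 6.16 s
v² = v₀² + 2aΔx → Δx = (8.5² − 19.0²)/(2·-1.7) = 84.6 m
Total distance = 148 + 84.6 = 233 m

232.6 m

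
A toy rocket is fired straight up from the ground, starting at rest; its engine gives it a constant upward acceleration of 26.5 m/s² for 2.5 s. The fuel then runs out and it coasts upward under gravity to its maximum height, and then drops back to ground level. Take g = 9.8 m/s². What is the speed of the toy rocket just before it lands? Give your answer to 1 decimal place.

Phase 1 (powered ascent): v₀ = 0 m/s, a = 26.5 m/s².
v = v₀ + at = 0 + (26.5)(2.5) = 66.2 m/s
Δx = v₀t + ½at² = 0·2.5 + 0.5·26.5·2.5² = 82.8 m

Phase 2 (coasting upward): v₀ = 66.2 m/s, a = -9.8 m/s².
v = v₀ + at → t = (0 − 66.2) / -9.8 = 6.76 s
v² = v₀² + 2aΔx → Δx = (0² − 66.2²)/(2·-9.8) = 224 m

Phase 3 (free fall): v₀ = 0 m/s, a = -9.8 m/s².
Falls 307 m from rest: t = √(2·307/9.8) = 7.91 s; v = g·t = 77.5 m/s.
Impact speed = 77.5 m/s

77.5 m/s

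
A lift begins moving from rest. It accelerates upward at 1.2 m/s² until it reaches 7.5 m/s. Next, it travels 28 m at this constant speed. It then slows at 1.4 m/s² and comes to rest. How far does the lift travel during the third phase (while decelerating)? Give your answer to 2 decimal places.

20.09 m

Phase 1 (accelerating): v₀ = 0 m/s, a = 1.2 m/s².
v = v₀ + at → t = (7.5 − 0) / 1.2 = 6.25 s
v² = v₀² + 2aΔx → Δx = (7.5² − 0²)/(2·1.2) = 23.4 m

Phase 2 (constant speed): v₀ = 7.50 m/s, a = 0 m/s².
Constant speed: t = d/v = 28/7.50 = 3.73 s

Phase 3 (decelerating): v₀ = 7.50 m/s, a = -1.4 m/s².
v = v₀ + at → t = (0 − 7.50) / -1.4 = 5.36 s
v² = v₀² + 2aΔx → Δx = (0² − 7.50²)/(2·-1.4) = 20.1 m
Distance in phase 3 = 20.1 m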